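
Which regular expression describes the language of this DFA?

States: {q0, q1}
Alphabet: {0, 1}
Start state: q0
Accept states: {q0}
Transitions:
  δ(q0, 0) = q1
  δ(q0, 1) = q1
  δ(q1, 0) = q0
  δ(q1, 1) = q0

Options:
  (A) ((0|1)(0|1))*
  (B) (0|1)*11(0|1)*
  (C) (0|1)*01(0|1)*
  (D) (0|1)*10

Check each option against the DFA on short strings; one disagreement eliminates an option:
  (A) ((0|1)(0|1))*: agrees with the DFA on every string of length ≤ 6
  (B) (0|1)*11(0|1)*: on ε the DFA stays in q0 and accepts (q0 ∈ Accept), but the regex does not match it → eliminate
  (C) (0|1)*01(0|1)*: on ε the DFA stays in q0 and accepts (q0 ∈ Accept), but the regex does not match it → eliminate
  (D) (0|1)*10: on ε the DFA stays in q0 and accepts (q0 ∈ Accept), but the regex does not match it → eliminate
Only (A) is consistent with the DFA.
(A) ((0|1)(0|1))*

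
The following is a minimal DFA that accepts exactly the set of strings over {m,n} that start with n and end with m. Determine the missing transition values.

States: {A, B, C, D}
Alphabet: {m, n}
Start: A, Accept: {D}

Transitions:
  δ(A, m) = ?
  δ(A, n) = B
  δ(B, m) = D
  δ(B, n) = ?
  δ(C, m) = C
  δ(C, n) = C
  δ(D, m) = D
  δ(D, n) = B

From the language and accept set, identify what each state tracks — A: no input read; B: started with n, last symbol n; C: started with m (dead); D: started with n, last symbol m.
Each missing δ(q, a) is the state matching the new tracked value after reading a.
δ(A, m) = C; δ(B, n) = B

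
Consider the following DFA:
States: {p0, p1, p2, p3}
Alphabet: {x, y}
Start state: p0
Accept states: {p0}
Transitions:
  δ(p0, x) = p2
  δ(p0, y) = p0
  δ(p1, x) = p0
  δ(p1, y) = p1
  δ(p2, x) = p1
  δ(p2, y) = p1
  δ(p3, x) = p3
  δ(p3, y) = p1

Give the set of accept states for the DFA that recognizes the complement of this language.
Complement accept states = All states \ Original accept states
= {p0, p1, p2, p3} \ {p0}
{p1, p2, p3}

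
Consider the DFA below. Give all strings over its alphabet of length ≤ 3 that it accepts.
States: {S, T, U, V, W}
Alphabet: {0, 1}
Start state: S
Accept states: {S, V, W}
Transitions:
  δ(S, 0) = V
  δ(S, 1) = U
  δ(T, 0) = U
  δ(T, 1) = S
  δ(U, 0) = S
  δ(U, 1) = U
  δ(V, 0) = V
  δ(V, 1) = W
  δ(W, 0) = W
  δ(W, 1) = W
ε, 0, 00, 01, 10, 000, 001, 010, 011, 100, 110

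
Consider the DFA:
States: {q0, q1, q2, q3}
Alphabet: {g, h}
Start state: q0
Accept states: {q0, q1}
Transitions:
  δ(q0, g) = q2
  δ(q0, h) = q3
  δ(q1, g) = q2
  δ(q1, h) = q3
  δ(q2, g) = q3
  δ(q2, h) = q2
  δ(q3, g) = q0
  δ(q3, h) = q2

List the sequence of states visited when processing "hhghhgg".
read 'h': q0 → q3
  read 'h': q3 → q2
  read 'g': q2 → q3
  read 'h': q3 → q2
  read 'h': q2 → q2
  read 'g': q2 → q3
  read 'g': q3 → q0
q0 -> q3 -> q2 -> q3 -> q2 -> q2 -> q3 -> q0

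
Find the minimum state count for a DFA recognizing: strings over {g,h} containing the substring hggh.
By Myhill–Nerode, count the distinguishable equivalence classes: 5 classes — one per longest suffix of the input that is a prefix of 'hggh' (lengths 0 through 3), plus an absorbing 'already seen hggh' class.
5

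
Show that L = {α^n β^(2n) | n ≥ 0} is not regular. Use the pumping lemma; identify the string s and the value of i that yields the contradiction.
Assume L is regular with pumping length p. Idea: pumping the α-block breaks the 1:2 ratio.
Choose s = α^p β^(2p) (length 3p ≥ p). By the pumping lemma, s = xyz with |xy| ≤ p, |y| > 0, so y = α^k with k ≥ 1. Then xy²z = α^(p+k) β^(2p). For this to be in L we would need 2p = 2(p+k), i.e. 2k = 0, contradicting k ≥ 1. So xy²z ∉ L.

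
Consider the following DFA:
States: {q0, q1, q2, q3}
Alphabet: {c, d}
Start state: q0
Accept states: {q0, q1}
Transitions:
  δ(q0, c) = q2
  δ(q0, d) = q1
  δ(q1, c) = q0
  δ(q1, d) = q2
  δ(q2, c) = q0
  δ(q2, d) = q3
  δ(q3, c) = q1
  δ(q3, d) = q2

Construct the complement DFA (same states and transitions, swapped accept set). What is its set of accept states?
Complement accept states = All states \ Original accept states
= {q0, q1, q2, q3} \ {q0, q1}
{q2, q3}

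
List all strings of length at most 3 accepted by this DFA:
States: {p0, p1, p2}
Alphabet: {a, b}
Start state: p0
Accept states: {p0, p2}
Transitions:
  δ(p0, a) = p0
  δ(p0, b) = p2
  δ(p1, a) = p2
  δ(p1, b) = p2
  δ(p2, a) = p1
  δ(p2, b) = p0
ε, a, b, aa, ab, bb, aaa, aab, abb, baa, bab, bba, bbb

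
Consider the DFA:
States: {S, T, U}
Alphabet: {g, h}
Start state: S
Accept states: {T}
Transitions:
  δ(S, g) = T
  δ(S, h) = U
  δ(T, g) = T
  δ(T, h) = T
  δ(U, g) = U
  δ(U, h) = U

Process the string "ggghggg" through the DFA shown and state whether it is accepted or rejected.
Processing string "ggghggg":
  S --g--> T
  T --g--> T
  T --g--> T
  T --h--> T
  T --g--> T
  T --g--> T
  T --g--> T
Final state: T
Accept states: {T}
Yes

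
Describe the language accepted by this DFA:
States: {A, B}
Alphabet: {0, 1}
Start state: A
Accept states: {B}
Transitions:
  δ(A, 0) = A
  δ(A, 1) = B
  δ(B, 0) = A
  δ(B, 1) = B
Testing a few strings:
  '10' → reject
  '0' → reject
  '11' → accept
  '000' → reject
State roles: A=last symbol not 1; B=last symbol is 1
All binary strings ending with 1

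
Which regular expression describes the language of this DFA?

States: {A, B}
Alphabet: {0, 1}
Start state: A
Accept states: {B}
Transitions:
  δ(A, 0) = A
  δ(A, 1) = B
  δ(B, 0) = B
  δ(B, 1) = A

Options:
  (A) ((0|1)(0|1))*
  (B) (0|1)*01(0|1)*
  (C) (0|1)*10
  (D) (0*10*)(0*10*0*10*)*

Check each option against the DFA on short strings; one disagreement eliminates an option:
  (A) ((0|1)(0|1))*: on ε the DFA stays in A and rejects (A ∉ Accept), but the regex matches it → eliminate
  (B) (0|1)*01(0|1)*: on '1' the DFA goes A → B and accepts (B ∈ Accept), but the regex does not match it → eliminate
  (C) (0|1)*10: on '1' the DFA goes A → B and accepts (B ∈ Accept), but the regex does not match it → eliminate
  (D) (0*10*)(0*10*0*10*)*: agrees with the DFA on every string of length ≤ 6
Only (D) is consistent with the DFA.
(D) (0*10*)(0*10*0*10*)*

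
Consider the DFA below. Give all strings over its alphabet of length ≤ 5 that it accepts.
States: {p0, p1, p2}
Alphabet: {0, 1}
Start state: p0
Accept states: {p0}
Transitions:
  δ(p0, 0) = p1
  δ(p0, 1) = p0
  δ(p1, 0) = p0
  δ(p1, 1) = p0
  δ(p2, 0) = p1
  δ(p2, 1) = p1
ε, 1, 00, 01, 11, 001, 011, 100, 101, 111, 0000, 0001, 0011, 0100, 0101, 0111, 1001, 1011, 1100, 1101, 1111, 00001, 00011, 00100, 00101, 00111, 01001, 01011, 01100, 01101, 01111, 10000, 10001, 10011, 10100, 10101, 10111, 11001, 11011, 11100, 11101, 11111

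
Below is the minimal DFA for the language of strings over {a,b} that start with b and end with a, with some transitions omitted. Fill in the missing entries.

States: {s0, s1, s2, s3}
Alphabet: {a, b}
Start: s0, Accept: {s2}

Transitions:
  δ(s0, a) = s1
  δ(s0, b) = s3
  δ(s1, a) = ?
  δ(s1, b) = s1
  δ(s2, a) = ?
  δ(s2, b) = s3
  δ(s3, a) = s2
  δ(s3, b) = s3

From the language and accept set, identify what each state tracks — s0: no input read; s1: started with a (dead); s2: started with b, last symbol a; s3: started with b, last symbol b.
Each missing δ(q, a) is the state matching the new tracked value after reading a.
δ(s1, a) = s1; δ(s2, a) = s2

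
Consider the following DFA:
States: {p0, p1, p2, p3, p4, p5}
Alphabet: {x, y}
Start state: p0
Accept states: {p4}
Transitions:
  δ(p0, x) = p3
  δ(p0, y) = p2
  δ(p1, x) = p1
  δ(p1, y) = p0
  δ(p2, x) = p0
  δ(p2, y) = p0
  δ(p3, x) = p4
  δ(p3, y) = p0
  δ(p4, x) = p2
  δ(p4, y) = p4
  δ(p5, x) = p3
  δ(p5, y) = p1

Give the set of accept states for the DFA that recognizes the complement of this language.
Complement accept states = All states \ Original accept states
= {p0, p1, p2, p3, p4, p5} \ {p4}
{p0, p1, p2, p3, p5}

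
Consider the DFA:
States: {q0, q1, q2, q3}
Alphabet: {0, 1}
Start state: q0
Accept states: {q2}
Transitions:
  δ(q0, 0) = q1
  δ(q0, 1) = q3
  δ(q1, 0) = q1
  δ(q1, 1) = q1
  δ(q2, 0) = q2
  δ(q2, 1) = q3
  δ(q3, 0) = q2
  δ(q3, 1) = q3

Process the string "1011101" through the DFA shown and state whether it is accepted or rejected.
Processing string "1011101":
  q0 --1--> q3
  q3 --0--> q2
  q2 --1--> q3
  q3 --1--> q3
  q3 --1--> q3
  q3 --0--> q2
  q2 --1--> q3
Final state: q3
Accept states: {q2}
No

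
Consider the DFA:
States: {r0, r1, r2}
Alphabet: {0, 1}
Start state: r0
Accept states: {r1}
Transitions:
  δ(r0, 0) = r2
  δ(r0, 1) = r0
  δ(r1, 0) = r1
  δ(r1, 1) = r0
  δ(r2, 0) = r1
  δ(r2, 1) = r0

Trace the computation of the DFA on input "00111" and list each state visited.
read '0': r0 → r2
  read '0': r2 → r1
  read '1': r1 → r0
  read '1': r0 → r0
  read '1': r0 → r0
r0 -> r2 -> r1 -> r0 -> r0 -> r0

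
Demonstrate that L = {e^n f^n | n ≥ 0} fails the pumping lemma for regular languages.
Assume L is regular with pumping length p. Idea: pumping the e-block changes the count balance.
Choose s = e^p f^p (length 2p ≥ p). By the pumping lemma, s = xyz with |xy| ≤ p, |y| > 0. So y = e^k for some k > 0 (since xy is entirely within the e's). Pumping gives xy²z = e^(p+k) f^p, which is not in L since p+k ≠ p.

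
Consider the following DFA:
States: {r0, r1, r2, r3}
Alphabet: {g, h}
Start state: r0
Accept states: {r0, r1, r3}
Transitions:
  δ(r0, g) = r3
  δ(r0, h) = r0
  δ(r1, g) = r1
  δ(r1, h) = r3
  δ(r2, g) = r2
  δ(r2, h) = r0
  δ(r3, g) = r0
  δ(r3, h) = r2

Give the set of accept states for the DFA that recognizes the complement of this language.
Complement accept states = All states \ Original accept states
= {r0, r1, r2, r3} \ {r0, r1, r3}
{r2}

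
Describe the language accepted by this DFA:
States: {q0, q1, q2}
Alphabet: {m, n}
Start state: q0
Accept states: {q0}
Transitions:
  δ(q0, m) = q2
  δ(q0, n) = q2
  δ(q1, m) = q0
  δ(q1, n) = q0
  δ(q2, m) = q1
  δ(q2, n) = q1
Testing a few strings:
  'mmnn' → reject
  'nnn' → accept
  'mnn' → accept
  'nm' → reject
State roles: q0=length ≡ 0 (mod 3); q1=length ≡ 2 (mod 3); q2=length ≡ 1 (mod 3)
All strings over {m,n} whose length is a multiple of 3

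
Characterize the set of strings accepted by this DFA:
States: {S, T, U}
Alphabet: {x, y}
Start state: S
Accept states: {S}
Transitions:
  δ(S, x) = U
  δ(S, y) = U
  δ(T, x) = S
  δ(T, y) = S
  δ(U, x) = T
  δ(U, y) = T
Testing a few strings:
  'yxxx' → reject
  'yx' → reject
  'xyx' → accept
  'y' → reject
State roles: S=length ≡ 0 (mod 3); T=length ≡ 2 (mod 3); U=length ≡ 1 (mod 3)
All strings over {x,y} whose length is a multiple of 3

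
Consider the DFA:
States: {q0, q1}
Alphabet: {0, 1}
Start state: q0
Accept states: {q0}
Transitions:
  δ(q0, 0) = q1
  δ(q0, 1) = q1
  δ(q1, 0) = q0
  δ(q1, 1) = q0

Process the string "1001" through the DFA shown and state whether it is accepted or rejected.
Processing string "1001":
  q0 --1--> q1
  q1 --0--> q0
  q0 --0--> q1
  q1 --1--> q0
Final state: q0
Accept states: {q0}
Yes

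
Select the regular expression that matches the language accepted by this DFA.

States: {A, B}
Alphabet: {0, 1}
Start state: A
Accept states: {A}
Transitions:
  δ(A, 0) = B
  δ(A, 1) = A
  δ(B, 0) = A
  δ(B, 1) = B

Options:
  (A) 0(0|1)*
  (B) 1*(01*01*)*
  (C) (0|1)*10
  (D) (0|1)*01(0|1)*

Check each option against the DFA on short strings; one disagreement eliminates an option:
  (A) 0(0|1)*: on ε the DFA stays in A and accepts (A ∈ Accept), but the regex does not match it → eliminate
  (B) 1*(01*01*)*: agrees with the DFA on every string of length ≤ 6
  (C) (0|1)*10: on ε the DFA stays in A and accepts (A ∈ Accept), but the regex does not match it → eliminate
  (D) (0|1)*01(0|1)*: on ε the DFA stays in A and accepts (A ∈ Accept), but the regex does not match it → eliminate
Only (B) is consistent with the DFA.
(B) 1*(01*01*)*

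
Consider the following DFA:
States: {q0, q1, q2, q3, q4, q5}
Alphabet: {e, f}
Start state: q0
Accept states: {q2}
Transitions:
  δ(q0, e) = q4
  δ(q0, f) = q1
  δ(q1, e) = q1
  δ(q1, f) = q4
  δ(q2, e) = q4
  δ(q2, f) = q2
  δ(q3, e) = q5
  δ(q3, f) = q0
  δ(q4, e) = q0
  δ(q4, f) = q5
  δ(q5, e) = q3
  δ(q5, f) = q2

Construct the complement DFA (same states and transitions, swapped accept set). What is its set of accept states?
Complement accept states = All states \ Original accept states
= {q0, q1, q2, q3, q4, q5} \ {q2}
{q0, q1, q3, q4, q5}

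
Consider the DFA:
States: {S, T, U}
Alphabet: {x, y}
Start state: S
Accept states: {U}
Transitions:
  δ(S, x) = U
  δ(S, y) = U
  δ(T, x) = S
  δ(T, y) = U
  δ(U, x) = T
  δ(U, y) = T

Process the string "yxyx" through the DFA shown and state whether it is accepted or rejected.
Processing string "yxyx":
  S --y--> U
  U --x--> T
  T --y--> U
  U --x--> T
Final state: T
Accept states: {U}
No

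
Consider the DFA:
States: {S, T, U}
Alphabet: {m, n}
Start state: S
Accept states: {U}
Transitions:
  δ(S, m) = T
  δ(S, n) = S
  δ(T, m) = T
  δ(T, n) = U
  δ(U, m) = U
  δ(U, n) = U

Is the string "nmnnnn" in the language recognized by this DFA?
Processing string "nmnnnn":
  S --n--> S
  S --m--> T
  T --n--> U
  U --n--> U
  U --n--> U
  U --n--> U
Final state: U
Accept states: {U}
Yes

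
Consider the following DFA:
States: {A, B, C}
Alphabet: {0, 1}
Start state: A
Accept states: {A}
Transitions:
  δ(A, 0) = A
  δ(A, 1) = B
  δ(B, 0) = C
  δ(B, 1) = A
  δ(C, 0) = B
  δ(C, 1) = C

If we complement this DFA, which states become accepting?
Complement accept states = All states \ Original accept states
= {A, B, C} \ {A}
{B, C}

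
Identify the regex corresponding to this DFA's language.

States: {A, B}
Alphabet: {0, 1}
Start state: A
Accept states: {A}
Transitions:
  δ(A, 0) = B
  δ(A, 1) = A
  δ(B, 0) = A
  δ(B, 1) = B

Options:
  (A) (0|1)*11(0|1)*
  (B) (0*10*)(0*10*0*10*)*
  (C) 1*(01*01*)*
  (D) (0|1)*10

Check each option against the DFA on short strings; one disagreement eliminates an option:
  (A) (0|1)*11(0|1)*: on ε the DFA stays in A and accepts (A ∈ Accept), but the regex does not match it → eliminate
  (B) (0*10*)(0*10*0*10*)*: on ε the DFA stays in A and accepts (A ∈ Accept), but the regex does not match it → eliminate
  (C) 1*(01*01*)*: agrees with the DFA on every string of length ≤ 6
  (D) (0|1)*10: on ε the DFA stays in A and accepts (A ∈ Accept), but the regex does not match it → eliminate
Only (C) is consistent with the DFA.
(C) 1*(01*01*)*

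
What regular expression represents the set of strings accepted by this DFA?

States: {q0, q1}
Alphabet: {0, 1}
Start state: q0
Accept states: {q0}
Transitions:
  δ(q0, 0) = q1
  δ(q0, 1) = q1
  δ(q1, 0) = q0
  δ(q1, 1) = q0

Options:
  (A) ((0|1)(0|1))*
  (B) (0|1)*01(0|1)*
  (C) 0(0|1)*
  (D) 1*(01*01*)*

Check each option against the DFA on short strings; one disagreement eliminates an option:
  (A) ((0|1)(0|1))*: agrees with the DFA on every string of length ≤ 6
  (B) (0|1)*01(0|1)*: on ε the DFA stays in q0 and accepts (q0 ∈ Accept), but the regex does not match it → eliminate
  (C) 0(0|1)*: on ε the DFA stays in q0 and accepts (q0 ∈ Accept), but the regex does not match it → eliminate
  (D) 1*(01*01*)*: on '1' the DFA goes q0 → q1 and rejects (q1 ∉ Accept), but the regex matches it → eliminate
Only (A) is consistent with the DFA.
(A) ((0|1)(0|1))*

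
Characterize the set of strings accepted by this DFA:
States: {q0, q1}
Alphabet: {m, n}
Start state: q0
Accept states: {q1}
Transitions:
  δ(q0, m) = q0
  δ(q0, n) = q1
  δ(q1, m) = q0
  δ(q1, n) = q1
Testing a few strings:
  'm' → reject
  'mm' → reject
  'mmn' → accept
  'nm' → reject
State roles: q0=last symbol not n; q1=last symbol is n
All strings over {m,n} ending with n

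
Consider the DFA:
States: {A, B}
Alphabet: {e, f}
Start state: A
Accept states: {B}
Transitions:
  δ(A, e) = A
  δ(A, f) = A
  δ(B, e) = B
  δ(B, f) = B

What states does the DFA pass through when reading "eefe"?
read 'e': A → A
  read 'e': A → A
  read 'f': A → A
  read 'e': A → A
A -> A -> A -> A -> A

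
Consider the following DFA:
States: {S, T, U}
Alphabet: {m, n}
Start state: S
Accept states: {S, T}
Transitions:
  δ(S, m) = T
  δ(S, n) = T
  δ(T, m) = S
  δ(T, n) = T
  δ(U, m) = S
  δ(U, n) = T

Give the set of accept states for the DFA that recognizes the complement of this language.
Complement accept states = All states \ Original accept states
= {S, T, U} \ {S, T}
{U}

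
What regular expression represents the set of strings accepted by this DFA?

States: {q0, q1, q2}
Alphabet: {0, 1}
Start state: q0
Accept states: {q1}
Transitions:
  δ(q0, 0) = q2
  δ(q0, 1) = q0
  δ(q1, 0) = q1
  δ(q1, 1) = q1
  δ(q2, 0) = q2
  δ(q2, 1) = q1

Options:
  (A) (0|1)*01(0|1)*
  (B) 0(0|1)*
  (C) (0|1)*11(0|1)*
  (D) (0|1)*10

Check each option against the DFA on short strings; one disagreement eliminates an option:
  (A) (0|1)*01(0|1)*: agrees with the DFA on every string of length ≤ 6
  (B) 0(0|1)*: on '0' the DFA goes q0 → q2 and rejects (q2 ∉ Accept), but the regex matches it → eliminate
  (C) (0|1)*11(0|1)*: on '01' the DFA goes q0 → q2 → q1 and accepts (q1 ∈ Accept), but the regex does not match it → eliminate
  (D) (0|1)*10: on '01' the DFA goes q0 → q2 → q1 and accepts (q1 ∈ Accept), but the regex does not match it → eliminate
Only (A) is consistent with the DFA.
(A) (0|1)*01(0|1)*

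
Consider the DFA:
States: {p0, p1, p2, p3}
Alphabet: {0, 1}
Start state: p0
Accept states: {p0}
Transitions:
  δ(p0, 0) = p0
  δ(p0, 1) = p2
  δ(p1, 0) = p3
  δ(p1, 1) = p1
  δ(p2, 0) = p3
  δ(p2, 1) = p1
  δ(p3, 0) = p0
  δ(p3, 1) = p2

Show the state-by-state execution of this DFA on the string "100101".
read '1': p0 → p2
  read '0': p2 → p3
  read '0': p3 → p0
  read '1': p0 → p2
  read '0': p2 → p3
  read '1': p3 → p2
p0 -> p2 -> p3 -> p0 -> p2 -> p3 -> p2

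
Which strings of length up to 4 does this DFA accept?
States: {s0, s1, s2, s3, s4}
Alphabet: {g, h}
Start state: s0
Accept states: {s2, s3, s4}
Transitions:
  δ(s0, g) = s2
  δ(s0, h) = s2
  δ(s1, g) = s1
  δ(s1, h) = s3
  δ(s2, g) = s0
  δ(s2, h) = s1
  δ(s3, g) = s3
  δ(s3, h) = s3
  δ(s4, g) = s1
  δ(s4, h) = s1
g, h, ggg, ggh, ghh, hgg, hgh, hhh, ghgh, ghhg, ghhh, hhgh, hhhg, hhhh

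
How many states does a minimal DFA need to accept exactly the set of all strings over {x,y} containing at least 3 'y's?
By Myhill–Nerode, count the distinguishable equivalence classes: 4 classes — having seen 0, 1, 2, or ≥3 copies of 'y'; any two classes i < j (j ≤ 3) are distinguished by the string y^(3−j), which takes class j to 3 copies (accepted) but leaves class i below 3 (rejected).
4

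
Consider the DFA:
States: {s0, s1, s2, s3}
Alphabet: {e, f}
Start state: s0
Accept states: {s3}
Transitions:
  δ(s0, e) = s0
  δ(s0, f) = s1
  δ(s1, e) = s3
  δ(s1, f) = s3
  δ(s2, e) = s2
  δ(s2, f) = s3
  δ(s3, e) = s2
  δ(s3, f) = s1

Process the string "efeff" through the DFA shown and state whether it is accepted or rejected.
Processing string "efeff":
  s0 --e--> s0
  s0 --f--> s1
  s1 --e--> s3
  s3 --f--> s1
  s1 --f--> s3
Final state: s3
Accept states: {s3}
Yes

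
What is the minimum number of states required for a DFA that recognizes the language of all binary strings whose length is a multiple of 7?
By Myhill–Nerode, count the distinguishable equivalence classes: 7 classes — one per residue of the length mod 7; class i is distinguished from class j by any string of length (7 − i) mod 7.
7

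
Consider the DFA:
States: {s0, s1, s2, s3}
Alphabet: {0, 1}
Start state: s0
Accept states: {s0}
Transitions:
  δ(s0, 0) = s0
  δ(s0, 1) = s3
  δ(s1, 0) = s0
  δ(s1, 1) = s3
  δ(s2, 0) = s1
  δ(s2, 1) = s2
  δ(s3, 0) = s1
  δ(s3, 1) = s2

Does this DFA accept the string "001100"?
Processing string "001100":
  s0 --0--> s0
  s0 --0--> s0
  s0 --1--> s3
  s3 --1--> s2
  s2 --0--> s1
  s1 --0--> s0
Final state: s0
Accept states: {s0}
Yes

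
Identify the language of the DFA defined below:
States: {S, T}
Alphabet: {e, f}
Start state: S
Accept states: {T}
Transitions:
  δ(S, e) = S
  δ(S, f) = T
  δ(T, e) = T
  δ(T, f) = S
Testing a few strings:
  'f' → accept
  'ef' → accept
  'e' → reject
  'ffe' → reject
State roles: S=even number of f's so far; T=odd number of f's so far
All strings over {e,f} with an odd number of f's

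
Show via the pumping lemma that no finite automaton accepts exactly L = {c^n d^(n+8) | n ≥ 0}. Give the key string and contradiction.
Assume L is regular with pumping length p. Idea: pumping the c-block breaks the fixed offset of 8.
Choose s = c^p d^(p+8) ∈ L. By the pumping lemma, s = xyz with |xy| ≤ p, |y| > 0, so y = c^k with k ≥ 1. Then xy²z = c^(p+k) d^(p+8). For this to be in L we would need p+8 = (p+k)+8, i.e. k = 0, contradicting k ≥ 1. So xy²z ∉ L.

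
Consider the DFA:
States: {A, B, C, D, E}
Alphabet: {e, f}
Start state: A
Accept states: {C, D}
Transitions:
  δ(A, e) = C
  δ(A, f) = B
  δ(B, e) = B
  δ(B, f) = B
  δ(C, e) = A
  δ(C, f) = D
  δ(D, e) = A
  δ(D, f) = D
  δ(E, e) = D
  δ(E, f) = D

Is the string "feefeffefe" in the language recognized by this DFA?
Processing string "feefeffefe":
  A --f--> B
  B --e--> B
  B --e--> B
  B --f--> B
  B --e--> B
  B --f--> B
  B --f--> B
  B --e--> B
  B --f--> B
  B --e--> B
Final state: B
Accept states: {C, D}
No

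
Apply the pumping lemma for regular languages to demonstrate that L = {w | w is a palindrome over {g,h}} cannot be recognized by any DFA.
Assume L is regular with pumping length p. Idea: pumping the leading g-block breaks the symmetry.
Choose s = g^p h g^p (a palindrome of length 2p+1 ≥ p). By the pumping lemma, s = xyz with |xy| ≤ p, |y| > 0, so y = g^k with k > 0 (xy lies entirely in the first g^p). Then xy²z = g^(p+k) h g^p, which is not a palindrome since p+k ≠ p.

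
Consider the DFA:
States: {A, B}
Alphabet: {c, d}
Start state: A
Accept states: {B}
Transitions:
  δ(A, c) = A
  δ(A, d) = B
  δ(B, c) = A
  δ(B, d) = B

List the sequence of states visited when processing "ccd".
read 'c': A → A
  read 'c': A → A
  read 'd': A → B
A -> A -> A -> B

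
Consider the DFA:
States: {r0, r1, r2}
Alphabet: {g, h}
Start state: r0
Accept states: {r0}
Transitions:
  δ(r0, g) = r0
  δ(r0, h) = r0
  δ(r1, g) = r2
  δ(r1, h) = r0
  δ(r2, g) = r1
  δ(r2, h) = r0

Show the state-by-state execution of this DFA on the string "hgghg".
read 'h': r0 → r0
  read 'g': r0 → r0
  read 'g': r0 → r0
  read 'h': r0 → r0
  read 'g': r0 → r0
r0 -> r0 -> r0 -> r0 -> r0 -> r0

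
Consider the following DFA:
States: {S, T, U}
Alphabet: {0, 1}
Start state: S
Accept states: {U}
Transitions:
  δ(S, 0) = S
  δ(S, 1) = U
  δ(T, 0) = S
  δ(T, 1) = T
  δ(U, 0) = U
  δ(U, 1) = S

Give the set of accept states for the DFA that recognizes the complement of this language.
Complement accept states = All states \ Original accept states
= {S, T, U} \ {U}
{S, T}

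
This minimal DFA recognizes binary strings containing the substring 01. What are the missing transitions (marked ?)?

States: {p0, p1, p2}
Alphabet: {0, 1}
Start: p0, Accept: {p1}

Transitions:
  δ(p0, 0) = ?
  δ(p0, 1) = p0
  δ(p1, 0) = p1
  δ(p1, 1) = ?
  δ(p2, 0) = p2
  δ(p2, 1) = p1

From the language and accept set, identify what each state tracks — p0: no 0 seen yet; p1: substring 01 seen; p2: seen a 0, waiting for 1.
Each missing δ(q, a) is the state matching the new tracked value after reading a.
δ(p0, 0) = p2; δ(p1, 1) = p1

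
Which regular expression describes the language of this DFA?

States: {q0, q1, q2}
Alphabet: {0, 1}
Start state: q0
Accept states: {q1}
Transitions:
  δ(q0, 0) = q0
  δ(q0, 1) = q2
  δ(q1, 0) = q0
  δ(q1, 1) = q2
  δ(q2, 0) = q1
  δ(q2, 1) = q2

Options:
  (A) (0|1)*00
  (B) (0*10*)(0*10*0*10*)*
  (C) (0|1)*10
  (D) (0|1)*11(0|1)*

Check each option against the DFA on short strings; one disagreement eliminates an option:
  (A) (0|1)*00: on '00' the DFA goes q0 → q0 → q0 and rejects (q0 ∉ Accept), but the regex matches it → eliminate
  (B) (0*10*)(0*10*0*10*)*: on '1' the DFA goes q0 → q2 and rejects (q2 ∉ Accept), but the regex matches it → eliminate
  (C) (0|1)*10: agrees with the DFA on every string of length ≤ 6
  (D) (0|1)*11(0|1)*: on '10' the DFA goes q0 → q2 → q1 and accepts (q1 ∈ Accept), but the regex does not match it → eliminate
Only (C) is consistent with the DFA.
(C) (0|1)*10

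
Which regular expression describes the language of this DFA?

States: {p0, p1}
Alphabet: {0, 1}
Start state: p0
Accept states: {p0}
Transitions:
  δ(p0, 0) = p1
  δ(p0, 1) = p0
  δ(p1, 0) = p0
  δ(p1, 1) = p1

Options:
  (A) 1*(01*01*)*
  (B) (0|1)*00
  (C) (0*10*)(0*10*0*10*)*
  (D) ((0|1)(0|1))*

Check each option against the DFA on short strings; one disagreement eliminates an option:
  (A) 1*(01*01*)*: agrees with the DFA on every string of length ≤ 6
  (B) (0|1)*00: on ε the DFA stays in p0 and accepts (p0 ∈ Accept), but the regex does not match it → eliminate
  (C) (0*10*)(0*10*0*10*)*: on ε the DFA stays in p0 and accepts (p0 ∈ Accept), but the regex does not match it → eliminate
  (D) ((0|1)(0|1))*: on '1' the DFA goes p0 → p0 and accepts (p0 ∈ Accept), but the regex does not match it → eliminate
Only (A) is consistent with the DFA.
(A) 1*(01*01*)*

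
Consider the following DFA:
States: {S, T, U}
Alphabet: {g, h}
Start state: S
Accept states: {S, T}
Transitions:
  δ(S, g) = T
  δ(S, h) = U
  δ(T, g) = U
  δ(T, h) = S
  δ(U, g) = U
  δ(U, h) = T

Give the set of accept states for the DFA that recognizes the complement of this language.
Complement accept states = All states \ Original accept states
= {S, T, U} \ {S, T}
{U}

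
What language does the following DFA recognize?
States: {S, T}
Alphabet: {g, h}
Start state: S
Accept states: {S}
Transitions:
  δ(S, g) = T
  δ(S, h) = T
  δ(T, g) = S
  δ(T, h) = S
Testing a few strings:
  'ghh' → reject
  'ggh' → reject
  'g' → reject
  'h' → reject
State roles: S=even length so far; T=odd length so far
All strings over {g,h} of even length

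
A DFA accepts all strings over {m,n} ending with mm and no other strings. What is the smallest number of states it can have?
By Myhill–Nerode, count the distinguishable equivalence classes: three classes — 0, 1, or ≥2 trailing m's.
3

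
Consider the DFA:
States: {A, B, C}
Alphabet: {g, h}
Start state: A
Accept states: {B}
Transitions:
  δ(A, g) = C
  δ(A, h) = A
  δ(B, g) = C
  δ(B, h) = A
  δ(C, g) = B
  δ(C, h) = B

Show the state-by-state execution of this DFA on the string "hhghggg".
read 'h': A → A
  read 'h': A → A
  read 'g': A → C
  read 'h': C → B
  read 'g': B → C
  read 'g': C → B
  read 'g': B → C
A -> A -> A -> C -> B -> C -> B -> C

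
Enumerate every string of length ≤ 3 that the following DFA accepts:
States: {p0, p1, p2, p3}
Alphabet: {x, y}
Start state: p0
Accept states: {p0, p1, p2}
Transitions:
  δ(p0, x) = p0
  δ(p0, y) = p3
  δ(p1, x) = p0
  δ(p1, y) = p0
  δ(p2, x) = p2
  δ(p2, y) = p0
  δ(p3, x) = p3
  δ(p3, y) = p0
ε, x, xx, yy, xxx, xyy, yxy, yyx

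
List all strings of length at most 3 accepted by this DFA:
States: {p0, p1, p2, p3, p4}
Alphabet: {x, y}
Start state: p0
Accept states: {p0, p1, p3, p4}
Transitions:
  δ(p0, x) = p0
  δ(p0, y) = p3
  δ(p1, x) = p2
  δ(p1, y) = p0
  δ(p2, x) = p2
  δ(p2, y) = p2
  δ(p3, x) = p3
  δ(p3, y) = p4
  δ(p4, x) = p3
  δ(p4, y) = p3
ε, x, y, xx, xy, yx, yy, xxx, xxy, xyx, xyy, yxx, yxy, yyx, yyy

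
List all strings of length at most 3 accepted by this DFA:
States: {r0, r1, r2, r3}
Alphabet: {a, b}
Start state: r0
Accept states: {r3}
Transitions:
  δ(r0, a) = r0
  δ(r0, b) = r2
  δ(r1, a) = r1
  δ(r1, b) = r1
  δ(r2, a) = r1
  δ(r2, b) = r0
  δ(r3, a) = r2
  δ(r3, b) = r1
None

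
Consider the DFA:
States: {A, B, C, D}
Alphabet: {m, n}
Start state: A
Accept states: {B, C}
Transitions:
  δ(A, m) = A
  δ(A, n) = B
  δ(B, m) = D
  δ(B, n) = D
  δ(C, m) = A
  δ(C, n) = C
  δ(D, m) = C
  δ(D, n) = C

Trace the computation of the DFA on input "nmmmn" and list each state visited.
read 'n': A → B
  read 'm': B → D
  read 'm': D → C
  read 'm': C → A
  read 'n': A → B
A -> B -> D -> C -> A -> B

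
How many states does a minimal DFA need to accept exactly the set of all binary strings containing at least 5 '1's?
By Myhill–Nerode, count the distinguishable equivalence classes: 6 classes — having seen 0, 1, …, 4, or ≥5 copies of '1'; any two classes i < j (j ≤ 5) are distinguished by the string 1^(5−j), which takes class j to 5 copies (accepted) but leaves class i below 5 (rejected).
6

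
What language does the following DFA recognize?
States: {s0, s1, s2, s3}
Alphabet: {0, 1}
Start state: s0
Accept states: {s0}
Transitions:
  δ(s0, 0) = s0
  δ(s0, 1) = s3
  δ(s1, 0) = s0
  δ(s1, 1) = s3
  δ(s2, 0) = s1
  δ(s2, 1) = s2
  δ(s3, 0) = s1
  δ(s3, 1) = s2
Testing a few strings:
  '0' → accept
  '01' → reject
  '1001' → reject
  '100' → accept
State roles: s0=value ≡ 0 (mod 4); s1=value ≡ 2 (mod 4); s2=value ≡ 3 (mod 4); s3=value ≡ 1 (mod 4)
All binary strings representing a multiple of 4 (read in base 2; leading zeros allowed and ε counts as 0)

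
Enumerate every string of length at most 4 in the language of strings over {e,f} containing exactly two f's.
ff, eff, fef, ffe, eeff, efef, effe, feef, fefe, ffee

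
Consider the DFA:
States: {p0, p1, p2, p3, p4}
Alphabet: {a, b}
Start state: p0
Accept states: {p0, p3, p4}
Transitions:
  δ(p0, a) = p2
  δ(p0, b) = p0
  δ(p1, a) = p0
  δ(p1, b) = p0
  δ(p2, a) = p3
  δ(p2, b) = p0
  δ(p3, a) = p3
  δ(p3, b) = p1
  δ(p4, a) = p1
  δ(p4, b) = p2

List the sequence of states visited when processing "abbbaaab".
read 'a': p0 → p2
  read 'b': p2 → p0
  read 'b': p0 → p0
  read 'b': p0 → p0
  read 'a': p0 → p2
  read 'a': p2 → p3
  read 'a': p3 → p3
  read 'b': p3 → p1
p0 -> p2 -> p0 -> p0 -> p0 -> p2 -> p3 -> p3 -> p1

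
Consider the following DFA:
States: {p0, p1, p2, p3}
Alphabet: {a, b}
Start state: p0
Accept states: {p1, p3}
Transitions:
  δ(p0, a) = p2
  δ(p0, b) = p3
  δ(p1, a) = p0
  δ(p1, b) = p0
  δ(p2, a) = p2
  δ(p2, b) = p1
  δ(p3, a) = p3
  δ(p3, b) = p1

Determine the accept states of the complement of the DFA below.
Complement accept states = All states \ Original accept states
= {p0, p1, p2, p3} \ {p1, p3}
{p0, p2}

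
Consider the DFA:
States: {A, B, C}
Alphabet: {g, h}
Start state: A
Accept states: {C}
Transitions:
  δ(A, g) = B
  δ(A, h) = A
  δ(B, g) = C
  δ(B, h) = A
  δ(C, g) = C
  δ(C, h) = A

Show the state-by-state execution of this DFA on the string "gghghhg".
read 'g': A → B
  read 'g': B → C
  read 'h': C → A
  read 'g': A → B
  read 'h': B → A
  read 'h': A → A
  read 'g': A → B
A -> B -> C -> A -> B -> A -> A -> B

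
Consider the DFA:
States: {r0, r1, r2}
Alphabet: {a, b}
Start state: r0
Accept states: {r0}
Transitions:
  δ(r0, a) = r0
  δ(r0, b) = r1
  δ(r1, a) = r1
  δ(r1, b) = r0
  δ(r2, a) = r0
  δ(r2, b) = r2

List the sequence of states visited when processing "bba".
read 'b': r0 → r1
  read 'b': r1 → r0
  read 'a': r0 → r0
r0 -> r1 -> r0 -> r0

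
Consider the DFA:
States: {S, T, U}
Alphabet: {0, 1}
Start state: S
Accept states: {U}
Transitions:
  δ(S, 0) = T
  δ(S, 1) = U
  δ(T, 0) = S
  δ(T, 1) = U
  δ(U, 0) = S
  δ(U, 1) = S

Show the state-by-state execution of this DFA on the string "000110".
read '0': S → T
  read '0': T → S
  read '0': S → T
  read '1': T → U
  read '1': U → S
  read '0': S → T
S -> T -> S -> T -> U -> S -> T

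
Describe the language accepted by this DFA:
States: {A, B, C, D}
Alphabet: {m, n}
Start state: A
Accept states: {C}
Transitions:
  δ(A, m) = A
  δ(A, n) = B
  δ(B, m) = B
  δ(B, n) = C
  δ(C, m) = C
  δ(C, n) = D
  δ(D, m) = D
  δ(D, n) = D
Testing a few strings:
  'nmmn' → accept
  'mmmn' → reject
  'mmn' → reject
  'nnmn' → reject
State roles: A=zero n's; B=one n; C=two n's; D=≥ three n's (dead)
All strings over {m,n} containing exactly two n's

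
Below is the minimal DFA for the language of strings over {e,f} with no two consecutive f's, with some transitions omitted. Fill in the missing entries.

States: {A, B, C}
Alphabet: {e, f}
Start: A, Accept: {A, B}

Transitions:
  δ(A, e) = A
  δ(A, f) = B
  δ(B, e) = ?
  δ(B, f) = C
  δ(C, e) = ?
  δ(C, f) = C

From the language and accept set, identify what each state tracks — A: last symbol not f (ok); B: last symbol f (ok); C: saw ff (dead).
Each missing δ(q, a) is the state matching the new tracked value after reading a.
δ(B, e) = A; δ(C, e) = C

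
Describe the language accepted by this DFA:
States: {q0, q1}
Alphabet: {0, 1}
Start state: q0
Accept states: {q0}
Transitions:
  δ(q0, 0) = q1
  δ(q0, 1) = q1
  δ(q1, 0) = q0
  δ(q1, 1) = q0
Testing a few strings:
  '10' → accept
  '100' → reject
  '001' → reject
  '1' → reject
State roles: q0=even length so far; q1=odd length so far
All binary strings of even length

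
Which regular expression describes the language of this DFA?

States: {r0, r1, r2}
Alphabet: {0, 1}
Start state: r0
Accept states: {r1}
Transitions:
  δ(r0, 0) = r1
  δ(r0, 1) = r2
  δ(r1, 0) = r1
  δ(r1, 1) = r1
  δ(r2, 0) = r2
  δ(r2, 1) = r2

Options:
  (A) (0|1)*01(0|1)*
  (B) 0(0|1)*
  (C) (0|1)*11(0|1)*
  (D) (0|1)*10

Check each option against the DFA on short strings; one disagreement eliminates an option:
  (A) (0|1)*01(0|1)*: on '0' the DFA goes r0 → r1 and accepts (r1 ∈ Accept), but the regex does not match it → eliminate
  (B) 0(0|1)*: agrees with the DFA on every string of length ≤ 6
  (C) (0|1)*11(0|1)*: on '0' the DFA goes r0 → r1 and accepts (r1 ∈ Accept), but the regex does not match it → eliminate
  (D) (0|1)*10: on '0' the DFA goes r0 → r1 and accepts (r1 ∈ Accept), but the regex does not match it → eliminate
Only (B) is consistent with the DFA.
(B) 0(0|1)*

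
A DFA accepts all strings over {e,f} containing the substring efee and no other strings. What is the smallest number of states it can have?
By Myhill–Nerode, count the distinguishable equivalence classes: 5 classes — one per longest suffix of the input that is a prefix of 'efee' (lengths 0 through 3), plus an absorbing 'already seen efee' class.
5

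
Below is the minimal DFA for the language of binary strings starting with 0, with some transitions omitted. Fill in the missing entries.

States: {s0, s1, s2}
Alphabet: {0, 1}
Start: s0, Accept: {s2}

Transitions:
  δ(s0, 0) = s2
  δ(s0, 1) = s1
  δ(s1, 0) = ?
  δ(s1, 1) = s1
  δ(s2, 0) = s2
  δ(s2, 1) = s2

From the language and accept set, identify what each state tracks — s0: no input read; s1: started with 1 (dead); s2: started with 0.
Each missing δ(q, a) is the state matching the new tracked value after reading a.
δ(s1, 0) = s1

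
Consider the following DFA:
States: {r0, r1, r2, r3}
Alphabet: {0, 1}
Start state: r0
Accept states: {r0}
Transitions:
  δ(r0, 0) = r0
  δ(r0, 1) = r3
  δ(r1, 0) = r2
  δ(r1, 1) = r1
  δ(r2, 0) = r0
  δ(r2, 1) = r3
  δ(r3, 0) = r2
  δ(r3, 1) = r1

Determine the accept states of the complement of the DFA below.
Complement accept states = All states \ Original accept states
= {r0, r1, r2, r3} \ {r0}
{r1, r2, r3}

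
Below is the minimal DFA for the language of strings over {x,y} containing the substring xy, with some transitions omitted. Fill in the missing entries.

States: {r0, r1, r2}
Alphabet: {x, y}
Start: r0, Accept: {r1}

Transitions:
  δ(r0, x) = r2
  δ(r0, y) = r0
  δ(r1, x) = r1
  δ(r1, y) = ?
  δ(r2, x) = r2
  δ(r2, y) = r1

From the language and accept set, identify what each state tracks — r0: no x seen yet; r1: substring xy seen; r2: seen a x, waiting for y.
Each missing δ(q, a) is the state matching the new tracked value after reading a.
δ(r1, y) = r1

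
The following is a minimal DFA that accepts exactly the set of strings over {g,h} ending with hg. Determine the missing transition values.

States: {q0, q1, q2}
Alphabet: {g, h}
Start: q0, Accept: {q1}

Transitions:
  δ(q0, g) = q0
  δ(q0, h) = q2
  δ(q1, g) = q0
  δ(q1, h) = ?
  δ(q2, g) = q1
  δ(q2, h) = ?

From the language and accept set, identify what each state tracks — q0: no suffix match; q1: suffix is hg; q2: one trailing h.
Each missing δ(q, a) is the state matching the new tracked value after reading a.
δ(q1, h) = q2; δ(q2, h) = q2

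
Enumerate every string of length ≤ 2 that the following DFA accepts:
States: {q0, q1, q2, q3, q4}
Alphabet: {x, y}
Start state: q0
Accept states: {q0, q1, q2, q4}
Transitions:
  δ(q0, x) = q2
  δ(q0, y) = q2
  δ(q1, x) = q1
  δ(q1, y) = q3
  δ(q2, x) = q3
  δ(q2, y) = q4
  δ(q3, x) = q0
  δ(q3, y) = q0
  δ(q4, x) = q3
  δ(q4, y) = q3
ε, x, y, xy, yy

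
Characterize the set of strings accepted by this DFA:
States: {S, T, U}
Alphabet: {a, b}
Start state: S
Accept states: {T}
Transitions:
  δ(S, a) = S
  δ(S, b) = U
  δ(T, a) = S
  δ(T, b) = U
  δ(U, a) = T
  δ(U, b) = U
Testing a few strings:
  'bbaa' → reject
  'ab' → reject
  'bab' → reject
  'bbb' → reject
State roles: S=no suffix match; T=suffix is ba; U=one trailing b
All strings over {a,b} ending with ba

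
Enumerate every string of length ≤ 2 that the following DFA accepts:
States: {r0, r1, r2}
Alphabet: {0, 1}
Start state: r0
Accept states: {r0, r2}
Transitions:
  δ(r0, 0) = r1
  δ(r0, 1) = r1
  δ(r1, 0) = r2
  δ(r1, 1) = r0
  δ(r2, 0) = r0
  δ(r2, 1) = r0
ε, 00, 01, 10, 11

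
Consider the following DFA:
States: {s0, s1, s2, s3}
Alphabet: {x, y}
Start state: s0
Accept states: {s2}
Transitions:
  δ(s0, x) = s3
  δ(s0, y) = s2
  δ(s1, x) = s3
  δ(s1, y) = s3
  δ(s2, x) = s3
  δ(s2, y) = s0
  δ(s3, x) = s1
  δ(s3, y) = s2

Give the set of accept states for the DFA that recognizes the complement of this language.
Complement accept states = All states \ Original accept states
= {s0, s1, s2, s3} \ {s2}
{s0, s1, s3}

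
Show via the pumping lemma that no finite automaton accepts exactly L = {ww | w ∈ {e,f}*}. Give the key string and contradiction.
Assume L is regular with pumping length p. Idea: pumping the leading e-block breaks the equality of the two halves.
Choose s = e^p f e^p f ∈ L (with w = e^p f). |s| = 2p+2 ≥ p. By the pumping lemma, s = xyz with |xy| ≤ p, |y| > 0, so y = e^k with k ≥ 1, in the first e-block. Then xy²z = e^(p+k) f e^p f, of length 2p+2+k. If k is odd this length is odd, so it cannot be of the form ww. If k is even, each half has length p+1+k/2 ≤ p+k, so the first half lies entirely inside the leading e-block and contains no f, while the second half ends in f; the halves differ. Either way xy²z ∉ L.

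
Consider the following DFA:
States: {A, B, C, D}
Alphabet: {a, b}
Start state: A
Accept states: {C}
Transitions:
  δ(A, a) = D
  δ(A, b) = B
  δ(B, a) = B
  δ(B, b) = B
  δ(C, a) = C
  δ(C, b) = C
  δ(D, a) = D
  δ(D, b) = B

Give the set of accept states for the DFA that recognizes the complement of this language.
Complement accept states = All states \ Original accept states
= {A, B, C, D} \ {C}
{A, B, D}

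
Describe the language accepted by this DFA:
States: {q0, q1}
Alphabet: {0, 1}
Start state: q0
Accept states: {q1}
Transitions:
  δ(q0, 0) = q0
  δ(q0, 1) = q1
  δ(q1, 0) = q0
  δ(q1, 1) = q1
Testing a few strings:
  '10' → reject
  '1' → accept
  '00' → reject
  '01' → accept
State roles: q0=last symbol not 1; q1=last symbol is 1
All binary strings ending with 1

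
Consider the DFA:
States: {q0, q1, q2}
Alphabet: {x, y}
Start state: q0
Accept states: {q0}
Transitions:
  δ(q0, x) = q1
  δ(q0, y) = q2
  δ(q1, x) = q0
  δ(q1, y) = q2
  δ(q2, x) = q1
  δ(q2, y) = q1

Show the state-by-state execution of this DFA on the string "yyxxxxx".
read 'y': q0 → q2
  read 'y': q2 → q1
  read 'x': q1 → q0
  read 'x': q0 → q1
  read 'x': q1 → q0
  read 'x': q0 → q1
  read 'x': q1 → q0
q0 -> q2 -> q1 -> q0 -> q1 -> q0 -> q1 -> q0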